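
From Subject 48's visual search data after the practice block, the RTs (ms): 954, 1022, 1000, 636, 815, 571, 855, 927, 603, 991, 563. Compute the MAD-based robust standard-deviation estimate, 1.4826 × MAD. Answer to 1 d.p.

215.0 ms

Sorted: 563, 571, 603, 636, 815, 855, 927, 954, 991, 1000, 1022 → median = 855
|x − 855| sorted: 0, 40, 72, 99, 136, 145, 167, 219, 252, 284, 292 → MAD = 145
Robust SD ≈ 1.4826 × 145 = 214.977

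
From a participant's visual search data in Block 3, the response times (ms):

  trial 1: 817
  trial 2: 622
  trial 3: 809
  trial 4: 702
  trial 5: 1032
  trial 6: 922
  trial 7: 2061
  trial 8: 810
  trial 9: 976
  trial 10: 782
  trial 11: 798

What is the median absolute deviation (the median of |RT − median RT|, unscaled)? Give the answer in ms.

108 ms

Sorted: 622, 702, 782, 798, 809, 810, 817, 922, 976, 1032, 2061 → median = 810
|x − 810|: 7, 188, 1, 108, 222, 112, 1251, 0, 166, 28, 12
Sorted deviations: 0, 1, 7, 12, 28, 108, 112, 166, 188, 222, 1251 → MAD = 108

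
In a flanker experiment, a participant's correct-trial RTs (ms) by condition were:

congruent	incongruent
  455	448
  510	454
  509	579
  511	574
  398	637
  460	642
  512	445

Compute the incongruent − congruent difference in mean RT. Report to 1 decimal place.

60.6 ms

M(congruent) = 3355/7 = 479.286
M(incongruent) = 3779/7 = 539.857
Difference = 539.857 − 479.286 = 60.571 ms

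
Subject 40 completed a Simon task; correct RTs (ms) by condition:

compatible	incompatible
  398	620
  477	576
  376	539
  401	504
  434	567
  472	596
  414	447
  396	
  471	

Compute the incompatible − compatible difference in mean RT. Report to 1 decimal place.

123.3 ms

M(compatible) = 3839/9 = 426.556
M(incompatible) = 3849/7 = 549.857
Difference = 549.857 − 426.556 = 123.302 ms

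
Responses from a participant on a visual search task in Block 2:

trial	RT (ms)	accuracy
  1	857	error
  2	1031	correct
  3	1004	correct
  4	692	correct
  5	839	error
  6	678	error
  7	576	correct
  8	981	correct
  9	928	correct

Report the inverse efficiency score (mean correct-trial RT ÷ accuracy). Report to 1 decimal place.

Correct trials (n=6): 1031, 1004, 692, 576, 981, 928
Mean correct RT = 5212/6 = 868.6667 ms
Proportion correct = 6/9
IES = 868.6667 / (6/9) = 1303.000 ms

1303.0 ms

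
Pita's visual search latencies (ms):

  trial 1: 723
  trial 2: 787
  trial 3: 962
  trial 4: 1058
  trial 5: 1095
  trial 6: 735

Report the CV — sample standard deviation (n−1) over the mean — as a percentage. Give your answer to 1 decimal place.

n = 6, Σ = 5360, M = 893.3333
Σ(x−M)² = 137889.333; s = √(137889.333/5) = 166.0659
CV = 166.0659 / 893.3333 = 0.18589 = 18.589%

18.6%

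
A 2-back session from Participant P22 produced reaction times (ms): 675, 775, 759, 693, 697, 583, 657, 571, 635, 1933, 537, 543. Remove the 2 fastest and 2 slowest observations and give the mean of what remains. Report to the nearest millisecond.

Sorted: 537, 543, 571, 583, 635, 657, 675, 693, 697, 759, 775, 1933
Drop lowest 2 (537, 543) and highest 2 (775, 1933)
Remaining (n=8): Σ = 5270, mean = 5270/8 = 658.750

659 ms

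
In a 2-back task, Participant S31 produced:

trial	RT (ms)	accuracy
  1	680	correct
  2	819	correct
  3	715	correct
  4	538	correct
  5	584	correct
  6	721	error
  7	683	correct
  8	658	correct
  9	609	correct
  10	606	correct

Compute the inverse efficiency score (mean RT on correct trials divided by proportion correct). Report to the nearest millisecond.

Correct trials (n=9): 680, 819, 715, 538, 584, 683, 658, 609, 606
Mean correct RT = 5892/9 = 654.6667 ms
Proportion correct = 9/10
IES = 654.6667 / (9/10) = 727.407 ms

727 ms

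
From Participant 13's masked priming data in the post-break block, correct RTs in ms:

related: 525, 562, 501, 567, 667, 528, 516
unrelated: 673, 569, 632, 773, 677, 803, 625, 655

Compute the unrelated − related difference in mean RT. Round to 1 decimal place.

123.6 ms

M(related) = 3866/7 = 552.286
M(unrelated) = 5407/8 = 675.875
Difference = 675.875 − 552.286 = 123.589 ms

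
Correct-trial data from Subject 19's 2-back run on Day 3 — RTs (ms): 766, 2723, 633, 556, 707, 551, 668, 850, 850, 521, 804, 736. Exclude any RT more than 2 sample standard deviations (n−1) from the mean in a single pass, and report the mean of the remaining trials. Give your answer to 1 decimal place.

694.7 ms

n = 12, ΣRT = 10365, M = 863.750
Σ(x−M)² = 3912768.25; s = √(3912768.25/11) = 596.411
Cutoffs: 863.750 ± 2·596.411 → [-329.1, 2056.6]
Outside: 2723 → excluded.
Retained (n=11): Σ = 7642, mean = 7642/11 = 694.727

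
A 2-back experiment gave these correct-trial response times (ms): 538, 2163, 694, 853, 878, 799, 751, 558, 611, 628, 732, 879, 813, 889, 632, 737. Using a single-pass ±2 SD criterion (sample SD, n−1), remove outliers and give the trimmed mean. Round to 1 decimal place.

732.8 ms

n = 16, ΣRT = 13155, M = 822.188
Σ(x−M)² = 2116084.44; s = √(2116084.44/15) = 375.596
Cutoffs: 822.188 ± 2·375.596 → [71.0, 1573.4]
Outside: 2163 → excluded.
Retained (n=15): Σ = 10992, mean = 10992/15 = 732.800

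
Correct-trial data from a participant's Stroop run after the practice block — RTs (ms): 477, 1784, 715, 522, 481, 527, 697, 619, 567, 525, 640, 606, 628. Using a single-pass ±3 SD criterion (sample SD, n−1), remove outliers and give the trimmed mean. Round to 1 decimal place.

n = 13, ΣRT = 8788, M = 676.000
Σ(x−M)² = 1399600.00; s = √(1399600.00/12) = 341.516
Cutoffs: 676.000 ± 3·341.516 → [-348.5, 1700.5]
Outside: 1784 → excluded.
Retained (n=12): Σ = 7004, mean = 7004/12 = 583.667

583.7 ms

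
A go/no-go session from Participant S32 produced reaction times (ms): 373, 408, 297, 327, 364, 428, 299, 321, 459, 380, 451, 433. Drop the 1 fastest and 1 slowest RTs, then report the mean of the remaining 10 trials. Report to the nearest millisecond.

378 ms

Sorted: 297, 299, 321, 327, 364, 373, 380, 408, 428, 433, 451, 459
Drop lowest 1 (297) and highest 1 (459)
Remaining (n=10): Σ = 3784, mean = 3784/10 = 378.400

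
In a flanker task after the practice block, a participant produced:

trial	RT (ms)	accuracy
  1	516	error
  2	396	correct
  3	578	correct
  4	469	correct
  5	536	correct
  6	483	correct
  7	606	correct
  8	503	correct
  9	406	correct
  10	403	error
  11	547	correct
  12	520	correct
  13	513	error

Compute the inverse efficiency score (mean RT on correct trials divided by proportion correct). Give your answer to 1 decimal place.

Correct trials (n=10): 396, 578, 469, 536, 483, 606, 503, 406, 547, 520
Mean correct RT = 5044/10 = 504.4000 ms
Proportion correct = 10/13
IES = 504.4000 / (10/13) = 655.720 ms

655.7 ms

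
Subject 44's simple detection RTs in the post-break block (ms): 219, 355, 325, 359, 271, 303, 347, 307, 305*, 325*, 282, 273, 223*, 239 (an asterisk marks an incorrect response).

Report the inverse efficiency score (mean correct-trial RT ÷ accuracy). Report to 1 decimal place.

Correct trials (n=11): 219, 355, 325, 359, 271, 303, 347, 307, 282, 273, 239
Mean correct RT = 3280/11 = 298.1818 ms
Proportion correct = 11/14
IES = 298.1818 / (11/14) = 379.504 ms

379.5 ms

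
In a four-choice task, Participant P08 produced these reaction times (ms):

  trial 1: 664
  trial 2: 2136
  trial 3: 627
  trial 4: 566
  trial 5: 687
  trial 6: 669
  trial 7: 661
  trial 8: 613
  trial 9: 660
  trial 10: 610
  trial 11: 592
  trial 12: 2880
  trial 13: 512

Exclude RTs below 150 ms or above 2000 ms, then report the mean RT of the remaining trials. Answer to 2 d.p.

623.73 ms

Excluded: 2136, 2880
Retained (n=11): Σ = 6861
Mean = 6861/11 = 623.7273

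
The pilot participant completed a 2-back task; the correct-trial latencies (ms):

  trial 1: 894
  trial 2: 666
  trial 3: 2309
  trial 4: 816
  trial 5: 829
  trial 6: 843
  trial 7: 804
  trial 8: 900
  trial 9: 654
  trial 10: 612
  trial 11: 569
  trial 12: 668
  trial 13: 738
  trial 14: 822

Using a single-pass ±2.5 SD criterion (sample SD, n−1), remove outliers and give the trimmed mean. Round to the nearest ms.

n = 14, ΣRT = 12124, M = 866.000
Σ(x−M)² = 2387624.00; s = √(2387624.00/13) = 428.560
Cutoffs: 866.000 ± 2.5·428.560 → [-205.4, 1937.4]
Outside: 2309 → excluded.
Retained (n=13): Σ = 9815, mean = 9815/13 = 755.000

755 ms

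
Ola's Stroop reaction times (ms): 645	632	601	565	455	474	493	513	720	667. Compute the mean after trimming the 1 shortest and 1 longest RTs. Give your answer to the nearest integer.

574 ms

Sorted: 455, 474, 493, 513, 565, 601, 632, 645, 667, 720
Drop lowest 1 (455) and highest 1 (720)
Remaining (n=8): Σ = 4590, mean = 4590/8 = 573.750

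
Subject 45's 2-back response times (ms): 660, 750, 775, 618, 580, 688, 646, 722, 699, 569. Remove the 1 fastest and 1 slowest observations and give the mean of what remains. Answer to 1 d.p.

670.4 ms

Sorted: 569, 580, 618, 646, 660, 688, 699, 722, 750, 775
Drop lowest 1 (569) and highest 1 (775)
Remaining (n=8): Σ = 5363, mean = 5363/8 = 670.375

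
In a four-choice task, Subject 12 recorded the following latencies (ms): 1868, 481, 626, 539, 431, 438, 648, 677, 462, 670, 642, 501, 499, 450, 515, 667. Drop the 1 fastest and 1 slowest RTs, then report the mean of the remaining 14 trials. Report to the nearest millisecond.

558 ms

Sorted: 431, 438, 450, 462, 481, 499, 501, 515, 539, 626, 642, 648, 667, 670, 677, 1868
Drop lowest 1 (431) and highest 1 (1868)
Remaining (n=14): Σ = 7815, mean = 7815/14 = 558.214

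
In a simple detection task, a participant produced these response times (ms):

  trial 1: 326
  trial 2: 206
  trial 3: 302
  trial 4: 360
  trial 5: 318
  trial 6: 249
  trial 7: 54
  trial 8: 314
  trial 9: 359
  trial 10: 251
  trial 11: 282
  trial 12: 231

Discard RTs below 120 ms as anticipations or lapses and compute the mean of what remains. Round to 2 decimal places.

290.73 ms

Excluded: 54
Retained (n=11): Σ = 3198
Mean = 3198/11 = 290.7273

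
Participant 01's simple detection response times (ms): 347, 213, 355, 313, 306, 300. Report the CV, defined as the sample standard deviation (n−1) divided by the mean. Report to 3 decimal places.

n = 6, Σ = 1834, M = 305.6667
Σ(x−M)² = 12815.333; s = √(12815.333/5) = 50.6267
CV = 50.6267 / 305.6667 = 0.16563

0.166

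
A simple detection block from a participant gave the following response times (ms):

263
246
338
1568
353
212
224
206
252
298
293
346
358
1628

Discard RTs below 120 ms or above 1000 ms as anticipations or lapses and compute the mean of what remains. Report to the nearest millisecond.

282 ms

Excluded: 1568, 1628
Retained (n=12): Σ = 3389
Mean = 3389/12 = 282.4167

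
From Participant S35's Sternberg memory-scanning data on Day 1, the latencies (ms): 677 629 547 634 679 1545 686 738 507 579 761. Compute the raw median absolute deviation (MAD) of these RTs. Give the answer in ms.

61 ms

Sorted: 507, 547, 579, 629, 634, 677, 679, 686, 738, 761, 1545 → median = 677
|x − 677|: 0, 48, 130, 43, 2, 868, 9, 61, 170, 98, 84
Sorted deviations: 0, 2, 9, 43, 48, 61, 84, 98, 130, 170, 868 → MAD = 61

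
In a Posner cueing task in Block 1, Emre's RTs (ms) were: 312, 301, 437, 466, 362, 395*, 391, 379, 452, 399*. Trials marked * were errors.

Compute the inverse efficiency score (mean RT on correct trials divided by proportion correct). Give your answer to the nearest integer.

484 ms

Correct trials (n=8): 312, 301, 437, 466, 362, 391, 379, 452
Mean correct RT = 3100/8 = 387.5000 ms
Proportion correct = 8/10
IES = 387.5000 / (8/10) = 484.375 ms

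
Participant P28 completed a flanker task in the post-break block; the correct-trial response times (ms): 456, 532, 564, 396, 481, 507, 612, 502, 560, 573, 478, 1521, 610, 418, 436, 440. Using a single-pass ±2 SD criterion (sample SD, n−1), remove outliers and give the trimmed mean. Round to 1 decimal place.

504.3 ms

n = 16, ΣRT = 9086, M = 567.875
Σ(x−M)² = 1035491.75; s = √(1035491.75/15) = 262.741
Cutoffs: 567.875 ± 2·262.741 → [42.4, 1093.4]
Outside: 1521 → excluded.
Retained (n=15): Σ = 7565, mean = 7565/15 = 504.333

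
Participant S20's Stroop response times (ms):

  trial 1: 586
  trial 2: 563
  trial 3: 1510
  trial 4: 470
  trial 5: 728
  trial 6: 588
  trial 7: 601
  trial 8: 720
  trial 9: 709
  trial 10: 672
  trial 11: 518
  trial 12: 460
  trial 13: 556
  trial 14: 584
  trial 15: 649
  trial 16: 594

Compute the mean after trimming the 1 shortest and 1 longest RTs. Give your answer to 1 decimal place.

609.9 ms

Sorted: 460, 470, 518, 556, 563, 584, 586, 588, 594, 601, 649, 672, 709, 720, 728, 1510
Drop lowest 1 (460) and highest 1 (1510)
Remaining (n=14): Σ = 8538, mean = 8538/14 = 609.857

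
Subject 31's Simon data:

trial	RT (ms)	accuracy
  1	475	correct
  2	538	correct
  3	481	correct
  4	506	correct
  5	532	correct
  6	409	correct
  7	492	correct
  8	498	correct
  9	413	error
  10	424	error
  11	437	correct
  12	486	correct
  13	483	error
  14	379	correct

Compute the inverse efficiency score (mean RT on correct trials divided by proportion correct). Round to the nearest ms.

Correct trials (n=11): 475, 538, 481, 506, 532, 409, 492, 498, 437, 486, 379
Mean correct RT = 5233/11 = 475.7273 ms
Proportion correct = 11/14
IES = 475.7273 / (11/14) = 605.471 ms

605 ms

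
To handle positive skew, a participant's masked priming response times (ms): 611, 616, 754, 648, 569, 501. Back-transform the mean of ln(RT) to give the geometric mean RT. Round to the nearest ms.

612 ms

ln(RT): 6.4151, 6.4232, 6.6254, 6.4739, 6.3439, 6.2166
Mean ln(RT) = 38.4981/6 = 6.41635
Geometric mean = exp(6.41635) = 611.77 ms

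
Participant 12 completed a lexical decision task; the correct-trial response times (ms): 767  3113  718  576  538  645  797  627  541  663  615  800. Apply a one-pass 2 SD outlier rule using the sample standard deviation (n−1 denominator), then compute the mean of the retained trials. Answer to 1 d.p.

662.5 ms

n = 12, ΣRT = 10400, M = 866.667
Σ(x−M)² = 5597306.67; s = √(5597306.67/11) = 713.334
Cutoffs: 866.667 ± 2·713.334 → [-560.0, 2293.3]
Outside: 3113 → excluded.
Retained (n=11): Σ = 7287, mean = 7287/11 = 662.455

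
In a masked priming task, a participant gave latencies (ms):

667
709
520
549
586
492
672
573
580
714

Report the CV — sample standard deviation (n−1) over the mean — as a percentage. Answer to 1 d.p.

13.0%

n = 10, Σ = 6062, M = 606.2000
Σ(x−M)² = 56155.600; s = √(56155.600/9) = 78.9906
CV = 78.9906 / 606.2000 = 0.13030 = 13.030%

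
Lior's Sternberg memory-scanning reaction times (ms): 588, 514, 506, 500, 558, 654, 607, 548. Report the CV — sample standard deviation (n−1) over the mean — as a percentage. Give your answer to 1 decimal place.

n = 8, Σ = 4475, M = 559.3750
Σ(x−M)² = 20605.875; s = √(20605.875/7) = 54.2558
CV = 54.2558 / 559.3750 = 0.09699 = 9.699%

9.7%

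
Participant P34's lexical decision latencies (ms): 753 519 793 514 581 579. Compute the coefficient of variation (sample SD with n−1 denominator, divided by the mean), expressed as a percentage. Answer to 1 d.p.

19.3%

n = 6, Σ = 3739, M = 623.1667
Σ(x−M)² = 72196.833; s = √(72196.833/5) = 120.1639
CV = 120.1639 / 623.1667 = 0.19283 = 19.283%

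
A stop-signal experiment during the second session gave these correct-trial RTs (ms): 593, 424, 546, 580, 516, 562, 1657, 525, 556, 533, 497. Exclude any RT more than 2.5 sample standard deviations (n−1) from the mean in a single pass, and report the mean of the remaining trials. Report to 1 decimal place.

533.2 ms

n = 11, ΣRT = 6989, M = 635.364
Σ(x−M)² = 1168992.55; s = √(1168992.55/10) = 341.905
Cutoffs: 635.364 ± 2.5·341.905 → [-219.4, 1490.1]
Outside: 1657 → excluded.
Retained (n=10): Σ = 5332, mean = 5332/10 = 533.200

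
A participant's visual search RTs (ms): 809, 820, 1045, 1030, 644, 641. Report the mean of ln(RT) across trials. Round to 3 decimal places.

6.704

ln(RT): 6.6958, 6.7093, 6.9518, 6.9373, 6.4677, 6.4630
Σ ln(RT) = 40.2249
Mean = 40.2249/6 = 6.70415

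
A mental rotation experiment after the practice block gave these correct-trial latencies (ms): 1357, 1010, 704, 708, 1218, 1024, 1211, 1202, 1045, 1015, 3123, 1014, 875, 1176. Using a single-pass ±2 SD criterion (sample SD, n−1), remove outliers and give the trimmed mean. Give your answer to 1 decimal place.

1043.0 ms

n = 14, ΣRT = 16682, M = 1191.571
Σ(x−M)² = 4476235.43; s = √(4476235.43/13) = 586.793
Cutoffs: 1191.571 ± 2·586.793 → [18.0, 2365.2]
Outside: 3123 → excluded.
Retained (n=13): Σ = 13559, mean = 13559/13 = 1043.000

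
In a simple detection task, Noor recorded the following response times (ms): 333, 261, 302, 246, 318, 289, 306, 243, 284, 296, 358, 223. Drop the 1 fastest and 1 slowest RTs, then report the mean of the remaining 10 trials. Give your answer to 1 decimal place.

287.8 ms

Sorted: 223, 243, 246, 261, 284, 289, 296, 302, 306, 318, 333, 358
Drop lowest 1 (223) and highest 1 (358)
Remaining (n=10): Σ = 2878, mean = 2878/10 = 287.800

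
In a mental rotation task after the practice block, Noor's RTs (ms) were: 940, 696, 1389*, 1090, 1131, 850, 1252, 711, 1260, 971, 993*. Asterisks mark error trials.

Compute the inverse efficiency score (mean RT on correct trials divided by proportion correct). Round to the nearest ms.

Correct trials (n=9): 940, 696, 1090, 1131, 850, 1252, 711, 1260, 971
Mean correct RT = 8901/9 = 989.0000 ms
Proportion correct = 9/11
IES = 989.0000 / (9/11) = 1208.778 ms

1209 ms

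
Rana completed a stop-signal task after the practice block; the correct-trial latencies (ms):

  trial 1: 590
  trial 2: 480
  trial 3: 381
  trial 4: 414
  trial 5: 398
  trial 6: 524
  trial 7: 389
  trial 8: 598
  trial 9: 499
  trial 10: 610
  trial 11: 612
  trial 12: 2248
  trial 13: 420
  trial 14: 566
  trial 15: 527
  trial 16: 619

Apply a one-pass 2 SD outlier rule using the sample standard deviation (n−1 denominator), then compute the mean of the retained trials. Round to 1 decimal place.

508.5 ms

n = 16, ΣRT = 9875, M = 617.188
Σ(x−M)² = 2949030.44; s = √(2949030.44/15) = 443.398
Cutoffs: 617.188 ± 2·443.398 → [-269.6, 1504.0]
Outside: 2248 → excluded.
Retained (n=15): Σ = 7627, mean = 7627/15 = 508.467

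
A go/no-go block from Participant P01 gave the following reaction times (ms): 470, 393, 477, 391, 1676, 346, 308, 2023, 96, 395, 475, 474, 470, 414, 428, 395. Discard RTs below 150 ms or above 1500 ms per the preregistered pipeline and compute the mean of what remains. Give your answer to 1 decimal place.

418.2 ms

Excluded: 96, 1676, 2023
Retained (n=13): Σ = 5436
Mean = 5436/13 = 418.1538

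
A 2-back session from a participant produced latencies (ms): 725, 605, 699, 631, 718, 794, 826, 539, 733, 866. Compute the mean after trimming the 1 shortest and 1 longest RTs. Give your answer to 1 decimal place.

Sorted: 539, 605, 631, 699, 718, 725, 733, 794, 826, 866
Drop lowest 1 (539) and highest 1 (866)
Remaining (n=8): Σ = 5731, mean = 5731/8 = 716.375

716.4 ms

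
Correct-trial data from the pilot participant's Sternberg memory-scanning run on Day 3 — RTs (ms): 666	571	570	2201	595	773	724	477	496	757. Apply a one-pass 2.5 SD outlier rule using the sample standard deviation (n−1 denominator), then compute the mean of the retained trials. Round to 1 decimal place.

n = 10, ΣRT = 7830, M = 783.000
Σ(x−M)² = 2330332.00; s = √(2330332.00/9) = 508.847
Cutoffs: 783.000 ± 2.5·508.847 → [-489.1, 2055.1]
Outside: 2201 → excluded.
Retained (n=9): Σ = 5629, mean = 5629/9 = 625.444

625.4 ms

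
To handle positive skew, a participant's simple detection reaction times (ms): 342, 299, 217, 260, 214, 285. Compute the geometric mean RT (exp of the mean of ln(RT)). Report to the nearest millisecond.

ln(RT): 5.8348, 5.7004, 5.3799, 5.5607, 5.3660, 5.6525
Mean ln(RT) = 33.4943/6 = 5.58238
Geometric mean = exp(5.58238) = 265.70 ms

266 ms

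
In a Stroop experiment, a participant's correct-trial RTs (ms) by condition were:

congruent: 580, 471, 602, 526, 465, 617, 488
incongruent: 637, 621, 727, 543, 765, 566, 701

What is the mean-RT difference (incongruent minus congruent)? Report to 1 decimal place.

M(congruent) = 3749/7 = 535.571
M(incongruent) = 4560/7 = 651.429
Difference = 651.429 − 535.571 = 115.857 ms

115.9 ms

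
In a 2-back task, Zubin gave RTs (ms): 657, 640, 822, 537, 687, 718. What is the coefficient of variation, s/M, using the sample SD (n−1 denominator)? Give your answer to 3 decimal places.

0.139

n = 6, Σ = 4061, M = 676.8333
Σ(x−M)² = 44174.833; s = √(44174.833/5) = 93.9945
CV = 93.9945 / 676.8333 = 0.13887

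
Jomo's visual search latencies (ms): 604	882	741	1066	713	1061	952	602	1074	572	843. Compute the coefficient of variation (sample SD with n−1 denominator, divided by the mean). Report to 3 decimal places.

0.235

n = 11, Σ = 9110, M = 828.1818
Σ(x−M)² = 377547.636; s = √(377547.636/10) = 194.3059
CV = 194.3059 / 828.1818 = 0.23462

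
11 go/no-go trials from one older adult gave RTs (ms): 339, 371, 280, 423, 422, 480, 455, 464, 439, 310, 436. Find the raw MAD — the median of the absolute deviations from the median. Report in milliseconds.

41 ms

Sorted: 280, 310, 339, 371, 422, 423, 436, 439, 455, 464, 480 → median = 423
|x − 423|: 84, 52, 143, 0, 1, 57, 32, 41, 16, 113, 13
Sorted deviations: 0, 1, 13, 16, 32, 41, 52, 57, 84, 113, 143 → MAD = 41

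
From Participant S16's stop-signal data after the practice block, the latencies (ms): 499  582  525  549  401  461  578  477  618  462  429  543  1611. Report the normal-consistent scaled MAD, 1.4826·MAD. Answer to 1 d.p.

84.5 ms

Sorted: 401, 429, 461, 462, 477, 499, 525, 543, 549, 578, 582, 618, 1611 → median = 525
|x − 525| sorted: 0, 18, 24, 26, 48, 53, 57, 63, 64, 93, 96, 124, 1086 → MAD = 57
Robust SD ≈ 1.4826 × 57 = 84.508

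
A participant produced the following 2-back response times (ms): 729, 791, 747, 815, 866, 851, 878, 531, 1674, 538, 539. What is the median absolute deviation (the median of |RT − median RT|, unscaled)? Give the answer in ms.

Sorted: 531, 538, 539, 729, 747, 791, 815, 851, 866, 878, 1674 → median = 791
|x − 791|: 62, 0, 44, 24, 75, 60, 87, 260, 883, 253, 252
Sorted deviations: 0, 24, 44, 60, 62, 75, 87, 252, 253, 260, 883 → MAD = 75

75 ms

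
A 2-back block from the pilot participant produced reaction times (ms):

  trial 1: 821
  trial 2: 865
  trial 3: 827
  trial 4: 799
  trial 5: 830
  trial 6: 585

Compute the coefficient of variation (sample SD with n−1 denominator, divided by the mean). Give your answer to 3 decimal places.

n = 6, Σ = 4727, M = 787.8333
Σ(x−M)² = 51632.833; s = √(51632.833/5) = 101.6197
CV = 101.6197 / 787.8333 = 0.12899

0.129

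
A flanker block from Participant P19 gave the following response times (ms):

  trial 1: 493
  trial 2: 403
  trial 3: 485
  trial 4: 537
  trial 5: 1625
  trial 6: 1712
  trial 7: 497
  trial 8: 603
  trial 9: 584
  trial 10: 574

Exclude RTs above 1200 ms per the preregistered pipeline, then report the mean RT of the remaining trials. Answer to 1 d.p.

Excluded: 1625, 1712
Retained (n=8): Σ = 4176
Mean = 4176/8 = 522.0000

522.0 ms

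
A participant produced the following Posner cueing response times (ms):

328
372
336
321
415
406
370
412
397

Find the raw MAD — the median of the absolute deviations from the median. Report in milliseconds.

36 ms

Sorted: 321, 328, 336, 370, 372, 397, 406, 412, 415 → median = 372
|x − 372|: 44, 0, 36, 51, 43, 34, 2, 40, 25
Sorted deviations: 0, 2, 25, 34, 36, 40, 43, 44, 51 → MAD = 36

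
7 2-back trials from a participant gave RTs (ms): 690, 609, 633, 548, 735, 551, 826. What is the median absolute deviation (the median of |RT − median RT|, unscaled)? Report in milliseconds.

82 ms

Sorted: 548, 551, 609, 633, 690, 735, 826 → median = 633
|x − 633|: 57, 24, 0, 85, 102, 82, 193
Sorted deviations: 0, 24, 57, 82, 85, 102, 193 → MAD = 82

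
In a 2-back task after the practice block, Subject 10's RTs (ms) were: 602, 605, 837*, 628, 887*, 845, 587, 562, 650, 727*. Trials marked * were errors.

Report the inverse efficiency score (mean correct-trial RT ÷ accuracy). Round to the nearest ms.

914 ms

Correct trials (n=7): 602, 605, 628, 845, 587, 562, 650
Mean correct RT = 4479/7 = 639.8571 ms
Proportion correct = 7/10
IES = 639.8571 / (7/10) = 914.082 ms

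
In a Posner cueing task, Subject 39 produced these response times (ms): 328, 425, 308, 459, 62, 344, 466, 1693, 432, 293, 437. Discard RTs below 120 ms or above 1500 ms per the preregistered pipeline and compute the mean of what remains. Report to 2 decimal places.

388.00 ms

Excluded: 62, 1693
Retained (n=9): Σ = 3492
Mean = 3492/9 = 388.0000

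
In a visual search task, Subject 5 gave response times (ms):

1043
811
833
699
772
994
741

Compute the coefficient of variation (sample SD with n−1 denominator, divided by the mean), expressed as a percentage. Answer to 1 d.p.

n = 7, Σ = 5893, M = 841.8571
Σ(x−M)² = 100096.857; s = √(100096.857/6) = 129.1620
CV = 129.1620 / 841.8571 = 0.15343 = 15.343%

15.3%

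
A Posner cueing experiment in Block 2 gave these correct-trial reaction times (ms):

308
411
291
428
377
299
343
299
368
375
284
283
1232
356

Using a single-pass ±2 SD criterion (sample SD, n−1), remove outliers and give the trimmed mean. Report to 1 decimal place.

n = 14, ΣRT = 5654, M = 403.857
Σ(x−M)² = 768175.71; s = √(768175.71/13) = 243.085
Cutoffs: 403.857 ± 2·243.085 → [-82.3, 890.0]
Outside: 1232 → excluded.
Retained (n=13): Σ = 4422, mean = 4422/13 = 340.154

340.2 ms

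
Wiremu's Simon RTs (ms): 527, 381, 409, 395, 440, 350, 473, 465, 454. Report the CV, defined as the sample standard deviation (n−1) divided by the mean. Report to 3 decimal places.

0.125

n = 9, Σ = 3894, M = 432.6667
Σ(x−M)² = 23562.000; s = √(23562.000/8) = 54.2702
CV = 54.2702 / 432.6667 = 0.12543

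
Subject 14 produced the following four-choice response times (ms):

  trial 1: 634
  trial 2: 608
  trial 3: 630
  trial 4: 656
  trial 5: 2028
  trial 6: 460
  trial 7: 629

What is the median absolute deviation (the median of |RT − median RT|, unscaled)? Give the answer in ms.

22 ms

Sorted: 460, 608, 629, 630, 634, 656, 2028 → median = 630
|x − 630|: 4, 22, 0, 26, 1398, 170, 1
Sorted deviations: 0, 1, 4, 22, 26, 170, 1398 → MAD = 22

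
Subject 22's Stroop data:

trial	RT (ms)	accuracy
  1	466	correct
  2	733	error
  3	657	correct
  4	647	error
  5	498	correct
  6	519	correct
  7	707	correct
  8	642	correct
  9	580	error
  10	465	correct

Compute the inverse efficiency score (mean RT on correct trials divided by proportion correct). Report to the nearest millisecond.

Correct trials (n=7): 466, 657, 498, 519, 707, 642, 465
Mean correct RT = 3954/7 = 564.8571 ms
Proportion correct = 7/10
IES = 564.8571 / (7/10) = 806.939 ms

807 ms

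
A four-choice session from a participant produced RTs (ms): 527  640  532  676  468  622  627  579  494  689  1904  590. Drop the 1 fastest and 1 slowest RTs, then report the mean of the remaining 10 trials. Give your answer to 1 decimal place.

597.6 ms

Sorted: 468, 494, 527, 532, 579, 590, 622, 627, 640, 676, 689, 1904
Drop lowest 1 (468) and highest 1 (1904)
Remaining (n=10): Σ = 5976, mean = 5976/10 = 597.600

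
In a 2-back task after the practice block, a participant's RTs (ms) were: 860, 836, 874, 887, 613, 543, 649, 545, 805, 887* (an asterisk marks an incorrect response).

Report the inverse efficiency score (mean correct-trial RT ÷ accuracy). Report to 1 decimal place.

Correct trials (n=9): 860, 836, 874, 887, 613, 543, 649, 545, 805
Mean correct RT = 6612/9 = 734.6667 ms
Proportion correct = 9/10
IES = 734.6667 / (9/10) = 816.296 ms

816.3 ms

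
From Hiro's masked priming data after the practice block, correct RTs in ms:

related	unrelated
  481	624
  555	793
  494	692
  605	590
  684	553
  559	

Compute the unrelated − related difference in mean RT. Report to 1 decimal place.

M(related) = 3378/6 = 563.000
M(unrelated) = 3252/5 = 650.400
Difference = 650.400 − 563.000 = 87.400 ms

87.4 ms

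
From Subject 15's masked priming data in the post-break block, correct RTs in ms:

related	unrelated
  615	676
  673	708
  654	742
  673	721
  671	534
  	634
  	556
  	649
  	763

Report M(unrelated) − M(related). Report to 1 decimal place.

M(related) = 3286/5 = 657.200
M(unrelated) = 5983/9 = 664.778
Difference = 664.778 − 657.200 = 7.578 ms

7.6 ms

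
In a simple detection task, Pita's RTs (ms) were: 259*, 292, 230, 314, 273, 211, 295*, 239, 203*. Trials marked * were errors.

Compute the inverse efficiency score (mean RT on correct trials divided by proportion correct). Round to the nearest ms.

390 ms

Correct trials (n=6): 292, 230, 314, 273, 211, 239
Mean correct RT = 1559/6 = 259.8333 ms
Proportion correct = 6/9
IES = 259.8333 / (6/9) = 389.750 ms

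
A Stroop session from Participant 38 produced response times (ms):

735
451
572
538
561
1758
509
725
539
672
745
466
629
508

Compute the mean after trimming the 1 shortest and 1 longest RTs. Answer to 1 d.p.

599.9 ms

Sorted: 451, 466, 508, 509, 538, 539, 561, 572, 629, 672, 725, 735, 745, 1758
Drop lowest 1 (451) and highest 1 (1758)
Remaining (n=12): Σ = 7199, mean = 7199/12 = 599.917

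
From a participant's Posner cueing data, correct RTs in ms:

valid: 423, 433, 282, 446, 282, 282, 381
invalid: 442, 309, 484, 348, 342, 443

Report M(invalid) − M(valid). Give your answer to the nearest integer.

M(valid) = 2529/7 = 361.286
M(invalid) = 2368/6 = 394.667
Difference = 394.667 − 361.286 = 33.381 ms

33 ms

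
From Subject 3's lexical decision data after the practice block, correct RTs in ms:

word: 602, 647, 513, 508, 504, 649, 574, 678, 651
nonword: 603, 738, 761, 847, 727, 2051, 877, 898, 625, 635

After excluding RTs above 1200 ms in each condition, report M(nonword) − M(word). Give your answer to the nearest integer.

nonword: exclude 2051
M(word) = 5326/9 = 591.778
M(nonword) = 6711/9 = 745.667
Difference = 745.667 − 591.778 = 153.889 ms

154 ms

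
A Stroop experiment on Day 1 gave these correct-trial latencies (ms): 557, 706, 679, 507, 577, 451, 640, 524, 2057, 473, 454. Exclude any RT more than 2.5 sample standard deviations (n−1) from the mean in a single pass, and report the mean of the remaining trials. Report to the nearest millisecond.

n = 11, ΣRT = 7625, M = 693.182
Σ(x−M)² = 2122863.64; s = √(2122863.64/10) = 460.745
Cutoffs: 693.182 ± 2.5·460.745 → [-458.7, 1845.0]
Outside: 2057 → excluded.
Retained (n=10): Σ = 5568, mean = 5568/10 = 556.800

557 ms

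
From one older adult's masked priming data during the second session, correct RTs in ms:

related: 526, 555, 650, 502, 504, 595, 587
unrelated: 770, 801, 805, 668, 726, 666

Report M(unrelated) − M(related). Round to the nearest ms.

179 ms

M(related) = 3919/7 = 559.857
M(unrelated) = 4436/6 = 739.333
Difference = 739.333 − 559.857 = 179.476 ms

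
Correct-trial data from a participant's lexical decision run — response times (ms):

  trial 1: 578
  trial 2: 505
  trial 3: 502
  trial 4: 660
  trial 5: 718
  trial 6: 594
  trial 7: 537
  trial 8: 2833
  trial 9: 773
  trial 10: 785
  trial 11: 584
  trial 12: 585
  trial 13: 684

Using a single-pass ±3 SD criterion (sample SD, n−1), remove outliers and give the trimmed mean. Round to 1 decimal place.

625.4 ms

n = 13, ΣRT = 10338, M = 795.231
Σ(x−M)² = 4603126.31; s = √(4603126.31/12) = 619.350
Cutoffs: 795.231 ± 3·619.350 → [-1062.8, 2653.3]
Outside: 2833 → excluded.
Retained (n=12): Σ = 7505, mean = 7505/12 = 625.417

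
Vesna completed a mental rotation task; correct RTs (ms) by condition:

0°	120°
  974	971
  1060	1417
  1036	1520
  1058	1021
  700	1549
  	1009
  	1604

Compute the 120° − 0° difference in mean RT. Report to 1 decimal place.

333.1 ms

M(0°) = 4828/5 = 965.600
M(120°) = 9091/7 = 1298.714
Difference = 1298.714 − 965.600 = 333.114 ms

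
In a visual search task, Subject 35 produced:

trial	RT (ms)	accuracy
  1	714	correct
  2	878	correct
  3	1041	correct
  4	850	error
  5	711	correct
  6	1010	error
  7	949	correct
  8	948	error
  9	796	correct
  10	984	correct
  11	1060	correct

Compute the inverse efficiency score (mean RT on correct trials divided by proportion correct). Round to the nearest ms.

1226 ms

Correct trials (n=8): 714, 878, 1041, 711, 949, 796, 984, 1060
Mean correct RT = 7133/8 = 891.6250 ms
Proportion correct = 8/11
IES = 891.6250 / (8/11) = 1225.984 ms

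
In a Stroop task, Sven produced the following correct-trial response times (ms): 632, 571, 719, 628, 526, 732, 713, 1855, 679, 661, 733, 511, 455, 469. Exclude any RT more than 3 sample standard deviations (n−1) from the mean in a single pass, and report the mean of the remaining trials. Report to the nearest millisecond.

618 ms

n = 14, ΣRT = 9884, M = 706.000
Σ(x−M)² = 1543958.00; s = √(1543958.00/13) = 344.624
Cutoffs: 706.000 ± 3·344.624 → [-327.9, 1739.9]
Outside: 1855 → excluded.
Retained (n=13): Σ = 8029, mean = 8029/13 = 617.615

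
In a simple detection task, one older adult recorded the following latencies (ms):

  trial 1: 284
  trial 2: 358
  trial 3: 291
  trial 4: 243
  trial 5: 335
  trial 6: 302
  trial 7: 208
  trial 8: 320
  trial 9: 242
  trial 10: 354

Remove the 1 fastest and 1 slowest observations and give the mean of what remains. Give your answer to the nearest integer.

296 ms

Sorted: 208, 242, 243, 284, 291, 302, 320, 335, 354, 358
Drop lowest 1 (208) and highest 1 (358)
Remaining (n=8): Σ = 2371, mean = 2371/8 = 296.375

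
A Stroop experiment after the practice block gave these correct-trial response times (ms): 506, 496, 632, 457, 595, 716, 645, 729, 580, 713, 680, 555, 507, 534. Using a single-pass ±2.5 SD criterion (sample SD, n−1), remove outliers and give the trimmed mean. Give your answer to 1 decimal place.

596.1 ms

n = 14, ΣRT = 8345, M = 596.071
Σ(x−M)² = 107654.93; s = √(107654.93/13) = 91.001
Cutoffs: 596.071 ± 2.5·91.001 → [368.6, 823.6]
No RTs fall outside the cutoffs; all 14 retained. Mean = 8345/14 = 596.071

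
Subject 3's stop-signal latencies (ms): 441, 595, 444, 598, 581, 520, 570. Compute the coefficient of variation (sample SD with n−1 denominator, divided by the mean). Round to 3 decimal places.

n = 7, Σ = 3749, M = 535.5714
Σ(x−M)² = 28249.714; s = √(28249.714/6) = 68.6169
CV = 68.6169 / 535.5714 = 0.12812

0.128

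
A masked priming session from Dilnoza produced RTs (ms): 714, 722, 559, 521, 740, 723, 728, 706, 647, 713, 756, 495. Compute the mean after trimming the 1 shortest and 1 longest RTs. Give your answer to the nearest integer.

677 ms

Sorted: 495, 521, 559, 647, 706, 713, 714, 722, 723, 728, 740, 756
Drop lowest 1 (495) and highest 1 (756)
Remaining (n=10): Σ = 6773, mean = 6773/10 = 677.300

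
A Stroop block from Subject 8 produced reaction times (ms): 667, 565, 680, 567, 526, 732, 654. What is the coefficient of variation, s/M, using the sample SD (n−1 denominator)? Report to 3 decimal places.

0.120

n = 7, Σ = 4391, M = 627.2857
Σ(x−M)² = 33807.429; s = √(33807.429/6) = 75.0638
CV = 75.0638 / 627.2857 = 0.11966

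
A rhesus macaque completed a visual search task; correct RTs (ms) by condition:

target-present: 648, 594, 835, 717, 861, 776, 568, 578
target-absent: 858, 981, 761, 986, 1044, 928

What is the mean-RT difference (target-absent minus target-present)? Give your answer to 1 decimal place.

229.2 ms

M(target-present) = 5577/8 = 697.125
M(target-absent) = 5558/6 = 926.333
Difference = 926.333 − 697.125 = 229.208 ms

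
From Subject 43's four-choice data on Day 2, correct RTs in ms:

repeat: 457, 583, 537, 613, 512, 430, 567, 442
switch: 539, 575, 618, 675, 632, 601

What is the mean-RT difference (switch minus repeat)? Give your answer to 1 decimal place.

89.0 ms

M(repeat) = 4141/8 = 517.625
M(switch) = 3640/6 = 606.667
Difference = 606.667 − 517.625 = 89.042 ms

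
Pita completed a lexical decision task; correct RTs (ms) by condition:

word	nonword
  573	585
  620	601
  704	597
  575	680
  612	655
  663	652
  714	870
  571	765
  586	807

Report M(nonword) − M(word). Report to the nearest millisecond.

M(word) = 5618/9 = 624.222
M(nonword) = 6212/9 = 690.222
Difference = 690.222 − 624.222 = 66.000 ms

66 ms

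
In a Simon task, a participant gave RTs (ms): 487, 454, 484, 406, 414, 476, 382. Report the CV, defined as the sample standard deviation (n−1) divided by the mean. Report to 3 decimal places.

n = 7, Σ = 3103, M = 443.2857
Σ(x−M)² = 10757.429; s = √(10757.429/6) = 42.3427
CV = 42.3427 / 443.2857 = 0.09552

0.096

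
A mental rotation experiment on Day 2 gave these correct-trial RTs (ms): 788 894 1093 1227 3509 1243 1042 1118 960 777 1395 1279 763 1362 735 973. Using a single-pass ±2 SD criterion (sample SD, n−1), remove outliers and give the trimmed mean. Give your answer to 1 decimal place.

1043.3 ms

n = 16, ΣRT = 19158, M = 1197.375
Σ(x−M)² = 6406227.75; s = √(6406227.75/15) = 653.515
Cutoffs: 1197.375 ± 2·653.515 → [-109.7, 2504.4]
Outside: 3509 → excluded.
Retained (n=15): Σ = 15649, mean = 15649/15 = 1043.267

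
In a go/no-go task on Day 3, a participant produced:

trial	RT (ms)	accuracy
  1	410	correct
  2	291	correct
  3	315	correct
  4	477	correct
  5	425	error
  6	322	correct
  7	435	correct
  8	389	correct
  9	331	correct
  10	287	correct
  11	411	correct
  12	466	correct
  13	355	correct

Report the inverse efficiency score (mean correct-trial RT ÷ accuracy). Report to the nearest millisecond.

Correct trials (n=12): 410, 291, 315, 477, 322, 435, 389, 331, 287, 411, 466, 355
Mean correct RT = 4489/12 = 374.0833 ms
Proportion correct = 12/13
IES = 374.0833 / (12/13) = 405.257 ms

405 ms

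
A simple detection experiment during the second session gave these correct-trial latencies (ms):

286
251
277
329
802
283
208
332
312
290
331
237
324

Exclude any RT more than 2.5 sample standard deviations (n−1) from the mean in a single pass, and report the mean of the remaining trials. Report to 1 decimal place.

288.3 ms

n = 13, ΣRT = 4262, M = 327.846
Σ(x−M)² = 261417.69; s = √(261417.69/12) = 147.597
Cutoffs: 327.846 ± 2.5·147.597 → [-41.1, 696.8]
Outside: 802 → excluded.
Retained (n=12): Σ = 3460, mean = 3460/12 = 288.333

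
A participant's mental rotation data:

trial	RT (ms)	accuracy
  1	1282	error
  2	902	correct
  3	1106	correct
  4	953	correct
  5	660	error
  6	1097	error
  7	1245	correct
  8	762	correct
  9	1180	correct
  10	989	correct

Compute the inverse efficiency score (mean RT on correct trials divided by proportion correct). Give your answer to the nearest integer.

1457 ms

Correct trials (n=7): 902, 1106, 953, 1245, 762, 1180, 989
Mean correct RT = 7137/7 = 1019.5714 ms
Proportion correct = 7/10
IES = 1019.5714 / (7/10) = 1456.531 ms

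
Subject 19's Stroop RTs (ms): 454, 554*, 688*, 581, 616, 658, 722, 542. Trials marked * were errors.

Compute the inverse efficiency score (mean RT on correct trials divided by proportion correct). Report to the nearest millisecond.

794 ms

Correct trials (n=6): 454, 581, 616, 658, 722, 542
Mean correct RT = 3573/6 = 595.5000 ms
Proportion correct = 6/8
IES = 595.5000 / (6/8) = 794.000 ms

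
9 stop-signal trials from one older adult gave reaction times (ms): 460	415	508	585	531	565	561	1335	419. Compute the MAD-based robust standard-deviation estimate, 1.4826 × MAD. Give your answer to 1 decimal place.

Sorted: 415, 419, 460, 508, 531, 561, 565, 585, 1335 → median = 531
|x − 531| sorted: 0, 23, 30, 34, 54, 71, 112, 116, 804 → MAD = 54
Robust SD ≈ 1.4826 × 54 = 80.060

80.1 ms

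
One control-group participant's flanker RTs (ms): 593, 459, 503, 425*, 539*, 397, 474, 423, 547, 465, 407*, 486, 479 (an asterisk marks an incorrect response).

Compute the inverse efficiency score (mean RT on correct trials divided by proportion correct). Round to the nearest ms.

Correct trials (n=10): 593, 459, 503, 397, 474, 423, 547, 465, 486, 479
Mean correct RT = 4826/10 = 482.6000 ms
Proportion correct = 10/13
IES = 482.6000 / (10/13) = 627.380 ms

627 ms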